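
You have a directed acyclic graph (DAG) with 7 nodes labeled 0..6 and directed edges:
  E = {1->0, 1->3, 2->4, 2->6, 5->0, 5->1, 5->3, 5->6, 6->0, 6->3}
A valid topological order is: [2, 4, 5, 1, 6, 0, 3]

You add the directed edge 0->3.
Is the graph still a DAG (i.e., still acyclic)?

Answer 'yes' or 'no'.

Given toposort: [2, 4, 5, 1, 6, 0, 3]
Position of 0: index 5; position of 3: index 6
New edge 0->3: forward
Forward edge: respects the existing order. Still a DAG, same toposort still valid.
Still a DAG? yes

Answer: yes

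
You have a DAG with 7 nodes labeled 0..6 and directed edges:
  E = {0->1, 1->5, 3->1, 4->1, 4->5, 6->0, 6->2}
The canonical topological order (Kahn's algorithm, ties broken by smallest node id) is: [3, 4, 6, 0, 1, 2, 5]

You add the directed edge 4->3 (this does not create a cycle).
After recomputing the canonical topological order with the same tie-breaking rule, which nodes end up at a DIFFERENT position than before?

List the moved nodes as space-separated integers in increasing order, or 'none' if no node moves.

Old toposort: [3, 4, 6, 0, 1, 2, 5]
Added edge 4->3
Recompute Kahn (smallest-id tiebreak):
  initial in-degrees: [1, 3, 1, 1, 0, 2, 0]
  ready (indeg=0): [4, 6]
  pop 4: indeg[1]->2; indeg[3]->0; indeg[5]->1 | ready=[3, 6] | order so far=[4]
  pop 3: indeg[1]->1 | ready=[6] | order so far=[4, 3]
  pop 6: indeg[0]->0; indeg[2]->0 | ready=[0, 2] | order so far=[4, 3, 6]
  pop 0: indeg[1]->0 | ready=[1, 2] | order so far=[4, 3, 6, 0]
  pop 1: indeg[5]->0 | ready=[2, 5] | order so far=[4, 3, 6, 0, 1]
  pop 2: no out-edges | ready=[5] | order so far=[4, 3, 6, 0, 1, 2]
  pop 5: no out-edges | ready=[] | order so far=[4, 3, 6, 0, 1, 2, 5]
New canonical toposort: [4, 3, 6, 0, 1, 2, 5]
Compare positions:
  Node 0: index 3 -> 3 (same)
  Node 1: index 4 -> 4 (same)
  Node 2: index 5 -> 5 (same)
  Node 3: index 0 -> 1 (moved)
  Node 4: index 1 -> 0 (moved)
  Node 5: index 6 -> 6 (same)
  Node 6: index 2 -> 2 (same)
Nodes that changed position: 3 4

Answer: 3 4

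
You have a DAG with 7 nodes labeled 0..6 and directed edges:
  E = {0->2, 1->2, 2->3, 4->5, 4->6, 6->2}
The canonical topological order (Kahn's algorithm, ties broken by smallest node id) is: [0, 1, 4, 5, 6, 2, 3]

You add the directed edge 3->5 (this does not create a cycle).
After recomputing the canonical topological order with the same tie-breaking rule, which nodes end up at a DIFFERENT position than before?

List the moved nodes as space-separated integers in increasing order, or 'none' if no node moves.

Answer: 2 3 5 6

Derivation:
Old toposort: [0, 1, 4, 5, 6, 2, 3]
Added edge 3->5
Recompute Kahn (smallest-id tiebreak):
  initial in-degrees: [0, 0, 3, 1, 0, 2, 1]
  ready (indeg=0): [0, 1, 4]
  pop 0: indeg[2]->2 | ready=[1, 4] | order so far=[0]
  pop 1: indeg[2]->1 | ready=[4] | order so far=[0, 1]
  pop 4: indeg[5]->1; indeg[6]->0 | ready=[6] | order so far=[0, 1, 4]
  pop 6: indeg[2]->0 | ready=[2] | order so far=[0, 1, 4, 6]
  pop 2: indeg[3]->0 | ready=[3] | order so far=[0, 1, 4, 6, 2]
  pop 3: indeg[5]->0 | ready=[5] | order so far=[0, 1, 4, 6, 2, 3]
  pop 5: no out-edges | ready=[] | order so far=[0, 1, 4, 6, 2, 3, 5]
New canonical toposort: [0, 1, 4, 6, 2, 3, 5]
Compare positions:
  Node 0: index 0 -> 0 (same)
  Node 1: index 1 -> 1 (same)
  Node 2: index 5 -> 4 (moved)
  Node 3: index 6 -> 5 (moved)
  Node 4: index 2 -> 2 (same)
  Node 5: index 3 -> 6 (moved)
  Node 6: index 4 -> 3 (moved)
Nodes that changed position: 2 3 5 6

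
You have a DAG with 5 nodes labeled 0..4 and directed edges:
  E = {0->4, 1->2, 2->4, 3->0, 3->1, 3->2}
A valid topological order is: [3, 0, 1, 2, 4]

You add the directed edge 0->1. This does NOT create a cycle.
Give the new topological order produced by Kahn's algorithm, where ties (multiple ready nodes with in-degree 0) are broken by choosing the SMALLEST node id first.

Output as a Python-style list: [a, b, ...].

Answer: [3, 0, 1, 2, 4]

Derivation:
Old toposort: [3, 0, 1, 2, 4]
Added edge: 0->1
Position of 0 (1) < position of 1 (2). Old order still valid.
Run Kahn's algorithm (break ties by smallest node id):
  initial in-degrees: [1, 2, 2, 0, 2]
  ready (indeg=0): [3]
  pop 3: indeg[0]->0; indeg[1]->1; indeg[2]->1 | ready=[0] | order so far=[3]
  pop 0: indeg[1]->0; indeg[4]->1 | ready=[1] | order so far=[3, 0]
  pop 1: indeg[2]->0 | ready=[2] | order so far=[3, 0, 1]
  pop 2: indeg[4]->0 | ready=[4] | order so far=[3, 0, 1, 2]
  pop 4: no out-edges | ready=[] | order so far=[3, 0, 1, 2, 4]
  Result: [3, 0, 1, 2, 4]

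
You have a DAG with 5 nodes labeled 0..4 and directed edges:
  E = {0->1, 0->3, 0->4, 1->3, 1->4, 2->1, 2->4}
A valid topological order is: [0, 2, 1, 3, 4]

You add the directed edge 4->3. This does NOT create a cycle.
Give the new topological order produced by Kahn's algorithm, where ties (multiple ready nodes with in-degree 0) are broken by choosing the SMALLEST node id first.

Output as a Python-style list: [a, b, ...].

Answer: [0, 2, 1, 4, 3]

Derivation:
Old toposort: [0, 2, 1, 3, 4]
Added edge: 4->3
Position of 4 (4) > position of 3 (3). Must reorder: 4 must now come before 3.
Run Kahn's algorithm (break ties by smallest node id):
  initial in-degrees: [0, 2, 0, 3, 3]
  ready (indeg=0): [0, 2]
  pop 0: indeg[1]->1; indeg[3]->2; indeg[4]->2 | ready=[2] | order so far=[0]
  pop 2: indeg[1]->0; indeg[4]->1 | ready=[1] | order so far=[0, 2]
  pop 1: indeg[3]->1; indeg[4]->0 | ready=[4] | order so far=[0, 2, 1]
  pop 4: indeg[3]->0 | ready=[3] | order so far=[0, 2, 1, 4]
  pop 3: no out-edges | ready=[] | order so far=[0, 2, 1, 4, 3]
  Result: [0, 2, 1, 4, 3]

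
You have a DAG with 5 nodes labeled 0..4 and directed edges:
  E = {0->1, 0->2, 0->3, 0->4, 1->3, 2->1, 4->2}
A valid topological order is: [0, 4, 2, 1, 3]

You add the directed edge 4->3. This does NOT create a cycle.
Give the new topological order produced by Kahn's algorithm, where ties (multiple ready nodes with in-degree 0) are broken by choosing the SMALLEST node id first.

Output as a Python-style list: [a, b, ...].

Answer: [0, 4, 2, 1, 3]

Derivation:
Old toposort: [0, 4, 2, 1, 3]
Added edge: 4->3
Position of 4 (1) < position of 3 (4). Old order still valid.
Run Kahn's algorithm (break ties by smallest node id):
  initial in-degrees: [0, 2, 2, 3, 1]
  ready (indeg=0): [0]
  pop 0: indeg[1]->1; indeg[2]->1; indeg[3]->2; indeg[4]->0 | ready=[4] | order so far=[0]
  pop 4: indeg[2]->0; indeg[3]->1 | ready=[2] | order so far=[0, 4]
  pop 2: indeg[1]->0 | ready=[1] | order so far=[0, 4, 2]
  pop 1: indeg[3]->0 | ready=[3] | order so far=[0, 4, 2, 1]
  pop 3: no out-edges | ready=[] | order so far=[0, 4, 2, 1, 3]
  Result: [0, 4, 2, 1, 3]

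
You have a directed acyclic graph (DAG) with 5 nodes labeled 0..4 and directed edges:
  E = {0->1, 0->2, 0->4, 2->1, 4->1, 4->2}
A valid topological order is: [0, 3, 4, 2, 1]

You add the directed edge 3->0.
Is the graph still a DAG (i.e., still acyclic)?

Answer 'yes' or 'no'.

Given toposort: [0, 3, 4, 2, 1]
Position of 3: index 1; position of 0: index 0
New edge 3->0: backward (u after v in old order)
Backward edge: old toposort is now invalid. Check if this creates a cycle.
Does 0 already reach 3? Reachable from 0: [0, 1, 2, 4]. NO -> still a DAG (reorder needed).
Still a DAG? yes

Answer: yes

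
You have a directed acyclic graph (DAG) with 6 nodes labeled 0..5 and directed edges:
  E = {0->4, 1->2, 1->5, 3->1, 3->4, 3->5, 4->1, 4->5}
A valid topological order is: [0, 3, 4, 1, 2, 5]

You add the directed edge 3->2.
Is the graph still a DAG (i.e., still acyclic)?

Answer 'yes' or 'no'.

Answer: yes

Derivation:
Given toposort: [0, 3, 4, 1, 2, 5]
Position of 3: index 1; position of 2: index 4
New edge 3->2: forward
Forward edge: respects the existing order. Still a DAG, same toposort still valid.
Still a DAG? yes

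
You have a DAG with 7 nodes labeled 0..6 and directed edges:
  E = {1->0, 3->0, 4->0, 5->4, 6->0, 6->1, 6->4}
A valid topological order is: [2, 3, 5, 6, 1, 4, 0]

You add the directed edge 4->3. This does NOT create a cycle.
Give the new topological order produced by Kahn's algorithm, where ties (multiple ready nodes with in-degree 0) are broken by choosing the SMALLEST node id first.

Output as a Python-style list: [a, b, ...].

Answer: [2, 5, 6, 1, 4, 3, 0]

Derivation:
Old toposort: [2, 3, 5, 6, 1, 4, 0]
Added edge: 4->3
Position of 4 (5) > position of 3 (1). Must reorder: 4 must now come before 3.
Run Kahn's algorithm (break ties by smallest node id):
  initial in-degrees: [4, 1, 0, 1, 2, 0, 0]
  ready (indeg=0): [2, 5, 6]
  pop 2: no out-edges | ready=[5, 6] | order so far=[2]
  pop 5: indeg[4]->1 | ready=[6] | order so far=[2, 5]
  pop 6: indeg[0]->3; indeg[1]->0; indeg[4]->0 | ready=[1, 4] | order so far=[2, 5, 6]
  pop 1: indeg[0]->2 | ready=[4] | order so far=[2, 5, 6, 1]
  pop 4: indeg[0]->1; indeg[3]->0 | ready=[3] | order so far=[2, 5, 6, 1, 4]
  pop 3: indeg[0]->0 | ready=[0] | order so far=[2, 5, 6, 1, 4, 3]
  pop 0: no out-edges | ready=[] | order so far=[2, 5, 6, 1, 4, 3, 0]
  Result: [2, 5, 6, 1, 4, 3, 0]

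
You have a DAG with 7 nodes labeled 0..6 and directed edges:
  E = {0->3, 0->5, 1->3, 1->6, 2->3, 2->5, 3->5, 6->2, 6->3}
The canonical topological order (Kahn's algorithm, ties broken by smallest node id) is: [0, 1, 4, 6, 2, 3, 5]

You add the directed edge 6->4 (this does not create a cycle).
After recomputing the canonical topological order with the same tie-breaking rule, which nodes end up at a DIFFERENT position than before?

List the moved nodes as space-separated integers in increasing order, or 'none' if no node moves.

Old toposort: [0, 1, 4, 6, 2, 3, 5]
Added edge 6->4
Recompute Kahn (smallest-id tiebreak):
  initial in-degrees: [0, 0, 1, 4, 1, 3, 1]
  ready (indeg=0): [0, 1]
  pop 0: indeg[3]->3; indeg[5]->2 | ready=[1] | order so far=[0]
  pop 1: indeg[3]->2; indeg[6]->0 | ready=[6] | order so far=[0, 1]
  pop 6: indeg[2]->0; indeg[3]->1; indeg[4]->0 | ready=[2, 4] | order so far=[0, 1, 6]
  pop 2: indeg[3]->0; indeg[5]->1 | ready=[3, 4] | order so far=[0, 1, 6, 2]
  pop 3: indeg[5]->0 | ready=[4, 5] | order so far=[0, 1, 6, 2, 3]
  pop 4: no out-edges | ready=[5] | order so far=[0, 1, 6, 2, 3, 4]
  pop 5: no out-edges | ready=[] | order so far=[0, 1, 6, 2, 3, 4, 5]
New canonical toposort: [0, 1, 6, 2, 3, 4, 5]
Compare positions:
  Node 0: index 0 -> 0 (same)
  Node 1: index 1 -> 1 (same)
  Node 2: index 4 -> 3 (moved)
  Node 3: index 5 -> 4 (moved)
  Node 4: index 2 -> 5 (moved)
  Node 5: index 6 -> 6 (same)
  Node 6: index 3 -> 2 (moved)
Nodes that changed position: 2 3 4 6

Answer: 2 3 4 6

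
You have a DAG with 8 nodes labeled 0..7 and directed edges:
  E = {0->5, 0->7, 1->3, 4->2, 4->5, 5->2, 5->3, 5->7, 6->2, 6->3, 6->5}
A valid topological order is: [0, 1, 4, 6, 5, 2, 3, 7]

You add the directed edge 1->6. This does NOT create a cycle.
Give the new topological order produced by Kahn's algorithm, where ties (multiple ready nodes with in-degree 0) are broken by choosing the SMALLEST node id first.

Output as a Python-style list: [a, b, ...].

Old toposort: [0, 1, 4, 6, 5, 2, 3, 7]
Added edge: 1->6
Position of 1 (1) < position of 6 (3). Old order still valid.
Run Kahn's algorithm (break ties by smallest node id):
  initial in-degrees: [0, 0, 3, 3, 0, 3, 1, 2]
  ready (indeg=0): [0, 1, 4]
  pop 0: indeg[5]->2; indeg[7]->1 | ready=[1, 4] | order so far=[0]
  pop 1: indeg[3]->2; indeg[6]->0 | ready=[4, 6] | order so far=[0, 1]
  pop 4: indeg[2]->2; indeg[5]->1 | ready=[6] | order so far=[0, 1, 4]
  pop 6: indeg[2]->1; indeg[3]->1; indeg[5]->0 | ready=[5] | order so far=[0, 1, 4, 6]
  pop 5: indeg[2]->0; indeg[3]->0; indeg[7]->0 | ready=[2, 3, 7] | order so far=[0, 1, 4, 6, 5]
  pop 2: no out-edges | ready=[3, 7] | order so far=[0, 1, 4, 6, 5, 2]
  pop 3: no out-edges | ready=[7] | order so far=[0, 1, 4, 6, 5, 2, 3]
  pop 7: no out-edges | ready=[] | order so far=[0, 1, 4, 6, 5, 2, 3, 7]
  Result: [0, 1, 4, 6, 5, 2, 3, 7]

Answer: [0, 1, 4, 6, 5, 2, 3, 7]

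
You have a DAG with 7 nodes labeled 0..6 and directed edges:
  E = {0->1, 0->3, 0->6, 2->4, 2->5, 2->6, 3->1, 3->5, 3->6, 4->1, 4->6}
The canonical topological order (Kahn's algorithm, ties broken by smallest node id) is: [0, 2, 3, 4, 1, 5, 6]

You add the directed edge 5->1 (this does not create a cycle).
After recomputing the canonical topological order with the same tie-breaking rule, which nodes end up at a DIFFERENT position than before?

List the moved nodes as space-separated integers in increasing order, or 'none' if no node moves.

Old toposort: [0, 2, 3, 4, 1, 5, 6]
Added edge 5->1
Recompute Kahn (smallest-id tiebreak):
  initial in-degrees: [0, 4, 0, 1, 1, 2, 4]
  ready (indeg=0): [0, 2]
  pop 0: indeg[1]->3; indeg[3]->0; indeg[6]->3 | ready=[2, 3] | order so far=[0]
  pop 2: indeg[4]->0; indeg[5]->1; indeg[6]->2 | ready=[3, 4] | order so far=[0, 2]
  pop 3: indeg[1]->2; indeg[5]->0; indeg[6]->1 | ready=[4, 5] | order so far=[0, 2, 3]
  pop 4: indeg[1]->1; indeg[6]->0 | ready=[5, 6] | order so far=[0, 2, 3, 4]
  pop 5: indeg[1]->0 | ready=[1, 6] | order so far=[0, 2, 3, 4, 5]
  pop 1: no out-edges | ready=[6] | order so far=[0, 2, 3, 4, 5, 1]
  pop 6: no out-edges | ready=[] | order so far=[0, 2, 3, 4, 5, 1, 6]
New canonical toposort: [0, 2, 3, 4, 5, 1, 6]
Compare positions:
  Node 0: index 0 -> 0 (same)
  Node 1: index 4 -> 5 (moved)
  Node 2: index 1 -> 1 (same)
  Node 3: index 2 -> 2 (same)
  Node 4: index 3 -> 3 (same)
  Node 5: index 5 -> 4 (moved)
  Node 6: index 6 -> 6 (same)
Nodes that changed position: 1 5

Answer: 1 5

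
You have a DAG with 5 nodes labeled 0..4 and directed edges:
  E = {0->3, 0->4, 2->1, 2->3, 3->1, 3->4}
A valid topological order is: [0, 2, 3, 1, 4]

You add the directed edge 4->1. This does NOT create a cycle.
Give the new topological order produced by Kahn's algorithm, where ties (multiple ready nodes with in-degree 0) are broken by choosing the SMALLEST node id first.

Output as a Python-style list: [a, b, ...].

Answer: [0, 2, 3, 4, 1]

Derivation:
Old toposort: [0, 2, 3, 1, 4]
Added edge: 4->1
Position of 4 (4) > position of 1 (3). Must reorder: 4 must now come before 1.
Run Kahn's algorithm (break ties by smallest node id):
  initial in-degrees: [0, 3, 0, 2, 2]
  ready (indeg=0): [0, 2]
  pop 0: indeg[3]->1; indeg[4]->1 | ready=[2] | order so far=[0]
  pop 2: indeg[1]->2; indeg[3]->0 | ready=[3] | order so far=[0, 2]
  pop 3: indeg[1]->1; indeg[4]->0 | ready=[4] | order so far=[0, 2, 3]
  pop 4: indeg[1]->0 | ready=[1] | order so far=[0, 2, 3, 4]
  pop 1: no out-edges | ready=[] | order so far=[0, 2, 3, 4, 1]
  Result: [0, 2, 3, 4, 1]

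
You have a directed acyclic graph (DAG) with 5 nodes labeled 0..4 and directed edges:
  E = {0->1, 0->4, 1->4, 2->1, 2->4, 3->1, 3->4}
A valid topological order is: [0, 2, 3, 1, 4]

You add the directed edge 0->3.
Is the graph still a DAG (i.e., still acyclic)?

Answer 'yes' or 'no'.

Given toposort: [0, 2, 3, 1, 4]
Position of 0: index 0; position of 3: index 2
New edge 0->3: forward
Forward edge: respects the existing order. Still a DAG, same toposort still valid.
Still a DAG? yes

Answer: yes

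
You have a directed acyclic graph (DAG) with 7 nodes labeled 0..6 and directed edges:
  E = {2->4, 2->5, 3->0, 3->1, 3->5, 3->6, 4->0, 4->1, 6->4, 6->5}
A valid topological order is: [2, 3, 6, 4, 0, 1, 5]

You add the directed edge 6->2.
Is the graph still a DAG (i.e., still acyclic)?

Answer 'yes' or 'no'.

Given toposort: [2, 3, 6, 4, 0, 1, 5]
Position of 6: index 2; position of 2: index 0
New edge 6->2: backward (u after v in old order)
Backward edge: old toposort is now invalid. Check if this creates a cycle.
Does 2 already reach 6? Reachable from 2: [0, 1, 2, 4, 5]. NO -> still a DAG (reorder needed).
Still a DAG? yes

Answer: yes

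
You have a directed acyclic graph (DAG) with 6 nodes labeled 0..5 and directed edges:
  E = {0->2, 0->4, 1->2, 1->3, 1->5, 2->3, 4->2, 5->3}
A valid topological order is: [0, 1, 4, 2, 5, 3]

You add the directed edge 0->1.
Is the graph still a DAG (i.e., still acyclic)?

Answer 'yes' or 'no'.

Answer: yes

Derivation:
Given toposort: [0, 1, 4, 2, 5, 3]
Position of 0: index 0; position of 1: index 1
New edge 0->1: forward
Forward edge: respects the existing order. Still a DAG, same toposort still valid.
Still a DAG? yes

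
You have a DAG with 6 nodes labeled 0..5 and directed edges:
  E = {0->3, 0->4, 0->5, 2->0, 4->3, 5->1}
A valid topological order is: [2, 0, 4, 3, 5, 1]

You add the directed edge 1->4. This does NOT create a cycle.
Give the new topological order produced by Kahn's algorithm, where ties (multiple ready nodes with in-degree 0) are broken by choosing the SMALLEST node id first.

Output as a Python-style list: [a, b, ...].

Answer: [2, 0, 5, 1, 4, 3]

Derivation:
Old toposort: [2, 0, 4, 3, 5, 1]
Added edge: 1->4
Position of 1 (5) > position of 4 (2). Must reorder: 1 must now come before 4.
Run Kahn's algorithm (break ties by smallest node id):
  initial in-degrees: [1, 1, 0, 2, 2, 1]
  ready (indeg=0): [2]
  pop 2: indeg[0]->0 | ready=[0] | order so far=[2]
  pop 0: indeg[3]->1; indeg[4]->1; indeg[5]->0 | ready=[5] | order so far=[2, 0]
  pop 5: indeg[1]->0 | ready=[1] | order so far=[2, 0, 5]
  pop 1: indeg[4]->0 | ready=[4] | order so far=[2, 0, 5, 1]
  pop 4: indeg[3]->0 | ready=[3] | order so far=[2, 0, 5, 1, 4]
  pop 3: no out-edges | ready=[] | order so far=[2, 0, 5, 1, 4, 3]
  Result: [2, 0, 5, 1, 4, 3]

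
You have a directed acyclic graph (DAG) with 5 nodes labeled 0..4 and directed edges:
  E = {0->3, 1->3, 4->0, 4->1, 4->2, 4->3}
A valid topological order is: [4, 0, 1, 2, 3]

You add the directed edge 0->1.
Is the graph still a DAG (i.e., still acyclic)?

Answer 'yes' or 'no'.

Given toposort: [4, 0, 1, 2, 3]
Position of 0: index 1; position of 1: index 2
New edge 0->1: forward
Forward edge: respects the existing order. Still a DAG, same toposort still valid.
Still a DAG? yes

Answer: yes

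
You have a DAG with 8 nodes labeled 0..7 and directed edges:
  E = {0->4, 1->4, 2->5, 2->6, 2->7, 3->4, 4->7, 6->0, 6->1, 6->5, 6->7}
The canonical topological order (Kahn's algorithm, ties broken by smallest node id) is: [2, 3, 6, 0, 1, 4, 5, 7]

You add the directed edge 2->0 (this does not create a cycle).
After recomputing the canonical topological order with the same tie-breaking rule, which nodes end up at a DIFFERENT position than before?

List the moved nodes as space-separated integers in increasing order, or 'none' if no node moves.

Answer: none

Derivation:
Old toposort: [2, 3, 6, 0, 1, 4, 5, 7]
Added edge 2->0
Recompute Kahn (smallest-id tiebreak):
  initial in-degrees: [2, 1, 0, 0, 3, 2, 1, 3]
  ready (indeg=0): [2, 3]
  pop 2: indeg[0]->1; indeg[5]->1; indeg[6]->0; indeg[7]->2 | ready=[3, 6] | order so far=[2]
  pop 3: indeg[4]->2 | ready=[6] | order so far=[2, 3]
  pop 6: indeg[0]->0; indeg[1]->0; indeg[5]->0; indeg[7]->1 | ready=[0, 1, 5] | order so far=[2, 3, 6]
  pop 0: indeg[4]->1 | ready=[1, 5] | order so far=[2, 3, 6, 0]
  pop 1: indeg[4]->0 | ready=[4, 5] | order so far=[2, 3, 6, 0, 1]
  pop 4: indeg[7]->0 | ready=[5, 7] | order so far=[2, 3, 6, 0, 1, 4]
  pop 5: no out-edges | ready=[7] | order so far=[2, 3, 6, 0, 1, 4, 5]
  pop 7: no out-edges | ready=[] | order so far=[2, 3, 6, 0, 1, 4, 5, 7]
New canonical toposort: [2, 3, 6, 0, 1, 4, 5, 7]
Compare positions:
  Node 0: index 3 -> 3 (same)
  Node 1: index 4 -> 4 (same)
  Node 2: index 0 -> 0 (same)
  Node 3: index 1 -> 1 (same)
  Node 4: index 5 -> 5 (same)
  Node 5: index 6 -> 6 (same)
  Node 6: index 2 -> 2 (same)
  Node 7: index 7 -> 7 (same)
Nodes that changed position: none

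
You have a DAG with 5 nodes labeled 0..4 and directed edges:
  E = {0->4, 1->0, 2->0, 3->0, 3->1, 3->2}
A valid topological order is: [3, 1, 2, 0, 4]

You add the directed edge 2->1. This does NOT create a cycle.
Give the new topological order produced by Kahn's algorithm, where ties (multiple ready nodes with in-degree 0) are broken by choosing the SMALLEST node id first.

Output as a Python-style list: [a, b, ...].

Answer: [3, 2, 1, 0, 4]

Derivation:
Old toposort: [3, 1, 2, 0, 4]
Added edge: 2->1
Position of 2 (2) > position of 1 (1). Must reorder: 2 must now come before 1.
Run Kahn's algorithm (break ties by smallest node id):
  initial in-degrees: [3, 2, 1, 0, 1]
  ready (indeg=0): [3]
  pop 3: indeg[0]->2; indeg[1]->1; indeg[2]->0 | ready=[2] | order so far=[3]
  pop 2: indeg[0]->1; indeg[1]->0 | ready=[1] | order so far=[3, 2]
  pop 1: indeg[0]->0 | ready=[0] | order so far=[3, 2, 1]
  pop 0: indeg[4]->0 | ready=[4] | order so far=[3, 2, 1, 0]
  pop 4: no out-edges | ready=[] | order so far=[3, 2, 1, 0, 4]
  Result: [3, 2, 1, 0, 4]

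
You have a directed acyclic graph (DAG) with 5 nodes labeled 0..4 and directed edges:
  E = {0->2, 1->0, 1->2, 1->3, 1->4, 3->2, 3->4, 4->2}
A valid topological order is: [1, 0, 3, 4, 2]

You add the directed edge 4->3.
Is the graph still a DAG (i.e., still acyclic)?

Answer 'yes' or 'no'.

Given toposort: [1, 0, 3, 4, 2]
Position of 4: index 3; position of 3: index 2
New edge 4->3: backward (u after v in old order)
Backward edge: old toposort is now invalid. Check if this creates a cycle.
Does 3 already reach 4? Reachable from 3: [2, 3, 4]. YES -> cycle!
Still a DAG? no

Answer: no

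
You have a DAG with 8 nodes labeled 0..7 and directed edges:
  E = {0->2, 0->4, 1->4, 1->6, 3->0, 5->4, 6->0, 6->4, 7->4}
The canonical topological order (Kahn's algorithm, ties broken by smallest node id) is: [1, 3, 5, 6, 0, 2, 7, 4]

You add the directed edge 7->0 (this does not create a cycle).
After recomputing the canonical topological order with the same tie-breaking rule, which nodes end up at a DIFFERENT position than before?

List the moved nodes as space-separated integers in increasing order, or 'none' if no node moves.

Old toposort: [1, 3, 5, 6, 0, 2, 7, 4]
Added edge 7->0
Recompute Kahn (smallest-id tiebreak):
  initial in-degrees: [3, 0, 1, 0, 5, 0, 1, 0]
  ready (indeg=0): [1, 3, 5, 7]
  pop 1: indeg[4]->4; indeg[6]->0 | ready=[3, 5, 6, 7] | order so far=[1]
  pop 3: indeg[0]->2 | ready=[5, 6, 7] | order so far=[1, 3]
  pop 5: indeg[4]->3 | ready=[6, 7] | order so far=[1, 3, 5]
  pop 6: indeg[0]->1; indeg[4]->2 | ready=[7] | order so far=[1, 3, 5, 6]
  pop 7: indeg[0]->0; indeg[4]->1 | ready=[0] | order so far=[1, 3, 5, 6, 7]
  pop 0: indeg[2]->0; indeg[4]->0 | ready=[2, 4] | order so far=[1, 3, 5, 6, 7, 0]
  pop 2: no out-edges | ready=[4] | order so far=[1, 3, 5, 6, 7, 0, 2]
  pop 4: no out-edges | ready=[] | order so far=[1, 3, 5, 6, 7, 0, 2, 4]
New canonical toposort: [1, 3, 5, 6, 7, 0, 2, 4]
Compare positions:
  Node 0: index 4 -> 5 (moved)
  Node 1: index 0 -> 0 (same)
  Node 2: index 5 -> 6 (moved)
  Node 3: index 1 -> 1 (same)
  Node 4: index 7 -> 7 (same)
  Node 5: index 2 -> 2 (same)
  Node 6: index 3 -> 3 (same)
  Node 7: index 6 -> 4 (moved)
Nodes that changed position: 0 2 7

Answer: 0 2 7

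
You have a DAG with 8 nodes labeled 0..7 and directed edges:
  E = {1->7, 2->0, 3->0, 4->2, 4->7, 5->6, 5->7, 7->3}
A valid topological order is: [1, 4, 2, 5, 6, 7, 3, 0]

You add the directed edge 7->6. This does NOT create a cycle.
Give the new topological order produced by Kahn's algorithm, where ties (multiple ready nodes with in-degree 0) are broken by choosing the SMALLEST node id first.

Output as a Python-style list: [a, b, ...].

Old toposort: [1, 4, 2, 5, 6, 7, 3, 0]
Added edge: 7->6
Position of 7 (5) > position of 6 (4). Must reorder: 7 must now come before 6.
Run Kahn's algorithm (break ties by smallest node id):
  initial in-degrees: [2, 0, 1, 1, 0, 0, 2, 3]
  ready (indeg=0): [1, 4, 5]
  pop 1: indeg[7]->2 | ready=[4, 5] | order so far=[1]
  pop 4: indeg[2]->0; indeg[7]->1 | ready=[2, 5] | order so far=[1, 4]
  pop 2: indeg[0]->1 | ready=[5] | order so far=[1, 4, 2]
  pop 5: indeg[6]->1; indeg[7]->0 | ready=[7] | order so far=[1, 4, 2, 5]
  pop 7: indeg[3]->0; indeg[6]->0 | ready=[3, 6] | order so far=[1, 4, 2, 5, 7]
  pop 3: indeg[0]->0 | ready=[0, 6] | order so far=[1, 4, 2, 5, 7, 3]
  pop 0: no out-edges | ready=[6] | order so far=[1, 4, 2, 5, 7, 3, 0]
  pop 6: no out-edges | ready=[] | order so far=[1, 4, 2, 5, 7, 3, 0, 6]
  Result: [1, 4, 2, 5, 7, 3, 0, 6]

Answer: [1, 4, 2, 5, 7, 3, 0, 6]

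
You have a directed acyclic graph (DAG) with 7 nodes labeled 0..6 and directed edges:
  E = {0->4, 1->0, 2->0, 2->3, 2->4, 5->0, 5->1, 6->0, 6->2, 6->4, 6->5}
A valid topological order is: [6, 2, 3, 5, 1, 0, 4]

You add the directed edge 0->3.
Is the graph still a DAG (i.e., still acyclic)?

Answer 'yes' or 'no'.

Answer: yes

Derivation:
Given toposort: [6, 2, 3, 5, 1, 0, 4]
Position of 0: index 5; position of 3: index 2
New edge 0->3: backward (u after v in old order)
Backward edge: old toposort is now invalid. Check if this creates a cycle.
Does 3 already reach 0? Reachable from 3: [3]. NO -> still a DAG (reorder needed).
Still a DAG? yes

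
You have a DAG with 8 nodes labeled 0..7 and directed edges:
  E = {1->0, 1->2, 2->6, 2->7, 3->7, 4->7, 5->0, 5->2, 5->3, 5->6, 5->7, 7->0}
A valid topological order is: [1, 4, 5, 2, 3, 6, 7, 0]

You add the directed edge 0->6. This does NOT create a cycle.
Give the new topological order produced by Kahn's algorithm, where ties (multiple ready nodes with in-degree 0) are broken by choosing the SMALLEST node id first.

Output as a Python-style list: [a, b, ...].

Old toposort: [1, 4, 5, 2, 3, 6, 7, 0]
Added edge: 0->6
Position of 0 (7) > position of 6 (5). Must reorder: 0 must now come before 6.
Run Kahn's algorithm (break ties by smallest node id):
  initial in-degrees: [3, 0, 2, 1, 0, 0, 3, 4]
  ready (indeg=0): [1, 4, 5]
  pop 1: indeg[0]->2; indeg[2]->1 | ready=[4, 5] | order so far=[1]
  pop 4: indeg[7]->3 | ready=[5] | order so far=[1, 4]
  pop 5: indeg[0]->1; indeg[2]->0; indeg[3]->0; indeg[6]->2; indeg[7]->2 | ready=[2, 3] | order so far=[1, 4, 5]
  pop 2: indeg[6]->1; indeg[7]->1 | ready=[3] | order so far=[1, 4, 5, 2]
  pop 3: indeg[7]->0 | ready=[7] | order so far=[1, 4, 5, 2, 3]
  pop 7: indeg[0]->0 | ready=[0] | order so far=[1, 4, 5, 2, 3, 7]
  pop 0: indeg[6]->0 | ready=[6] | order so far=[1, 4, 5, 2, 3, 7, 0]
  pop 6: no out-edges | ready=[] | order so far=[1, 4, 5, 2, 3, 7, 0, 6]
  Result: [1, 4, 5, 2, 3, 7, 0, 6]

Answer: [1, 4, 5, 2, 3, 7, 0, 6]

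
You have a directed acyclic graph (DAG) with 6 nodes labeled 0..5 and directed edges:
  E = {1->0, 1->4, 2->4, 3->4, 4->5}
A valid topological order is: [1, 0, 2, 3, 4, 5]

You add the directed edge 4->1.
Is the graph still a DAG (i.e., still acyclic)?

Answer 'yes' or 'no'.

Answer: no

Derivation:
Given toposort: [1, 0, 2, 3, 4, 5]
Position of 4: index 4; position of 1: index 0
New edge 4->1: backward (u after v in old order)
Backward edge: old toposort is now invalid. Check if this creates a cycle.
Does 1 already reach 4? Reachable from 1: [0, 1, 4, 5]. YES -> cycle!
Still a DAG? no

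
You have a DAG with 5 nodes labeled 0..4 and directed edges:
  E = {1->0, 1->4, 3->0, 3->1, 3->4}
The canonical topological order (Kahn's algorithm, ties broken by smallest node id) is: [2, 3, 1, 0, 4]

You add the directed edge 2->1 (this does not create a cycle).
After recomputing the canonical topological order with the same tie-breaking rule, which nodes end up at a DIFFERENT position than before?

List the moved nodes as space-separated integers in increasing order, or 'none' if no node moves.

Old toposort: [2, 3, 1, 0, 4]
Added edge 2->1
Recompute Kahn (smallest-id tiebreak):
  initial in-degrees: [2, 2, 0, 0, 2]
  ready (indeg=0): [2, 3]
  pop 2: indeg[1]->1 | ready=[3] | order so far=[2]
  pop 3: indeg[0]->1; indeg[1]->0; indeg[4]->1 | ready=[1] | order so far=[2, 3]
  pop 1: indeg[0]->0; indeg[4]->0 | ready=[0, 4] | order so far=[2, 3, 1]
  pop 0: no out-edges | ready=[4] | order so far=[2, 3, 1, 0]
  pop 4: no out-edges | ready=[] | order so far=[2, 3, 1, 0, 4]
New canonical toposort: [2, 3, 1, 0, 4]
Compare positions:
  Node 0: index 3 -> 3 (same)
  Node 1: index 2 -> 2 (same)
  Node 2: index 0 -> 0 (same)
  Node 3: index 1 -> 1 (same)
  Node 4: index 4 -> 4 (same)
Nodes that changed position: none

Answer: none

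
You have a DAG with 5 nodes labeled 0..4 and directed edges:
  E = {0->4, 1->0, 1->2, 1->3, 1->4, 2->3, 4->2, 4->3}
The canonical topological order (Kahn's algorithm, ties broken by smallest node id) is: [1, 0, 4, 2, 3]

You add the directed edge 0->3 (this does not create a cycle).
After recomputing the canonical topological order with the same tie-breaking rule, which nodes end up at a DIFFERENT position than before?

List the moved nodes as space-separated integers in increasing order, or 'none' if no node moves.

Answer: none

Derivation:
Old toposort: [1, 0, 4, 2, 3]
Added edge 0->3
Recompute Kahn (smallest-id tiebreak):
  initial in-degrees: [1, 0, 2, 4, 2]
  ready (indeg=0): [1]
  pop 1: indeg[0]->0; indeg[2]->1; indeg[3]->3; indeg[4]->1 | ready=[0] | order so far=[1]
  pop 0: indeg[3]->2; indeg[4]->0 | ready=[4] | order so far=[1, 0]
  pop 4: indeg[2]->0; indeg[3]->1 | ready=[2] | order so far=[1, 0, 4]
  pop 2: indeg[3]->0 | ready=[3] | order so far=[1, 0, 4, 2]
  pop 3: no out-edges | ready=[] | order so far=[1, 0, 4, 2, 3]
New canonical toposort: [1, 0, 4, 2, 3]
Compare positions:
  Node 0: index 1 -> 1 (same)
  Node 1: index 0 -> 0 (same)
  Node 2: index 3 -> 3 (same)
  Node 3: index 4 -> 4 (same)
  Node 4: index 2 -> 2 (same)
Nodes that changed position: none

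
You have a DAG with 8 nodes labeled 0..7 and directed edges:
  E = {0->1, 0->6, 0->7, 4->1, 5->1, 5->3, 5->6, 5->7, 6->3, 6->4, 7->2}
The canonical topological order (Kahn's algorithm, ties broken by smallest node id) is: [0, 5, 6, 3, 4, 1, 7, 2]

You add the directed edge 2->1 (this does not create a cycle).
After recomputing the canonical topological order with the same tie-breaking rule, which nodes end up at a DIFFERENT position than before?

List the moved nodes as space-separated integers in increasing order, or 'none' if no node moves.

Answer: 1 2 7

Derivation:
Old toposort: [0, 5, 6, 3, 4, 1, 7, 2]
Added edge 2->1
Recompute Kahn (smallest-id tiebreak):
  initial in-degrees: [0, 4, 1, 2, 1, 0, 2, 2]
  ready (indeg=0): [0, 5]
  pop 0: indeg[1]->3; indeg[6]->1; indeg[7]->1 | ready=[5] | order so far=[0]
  pop 5: indeg[1]->2; indeg[3]->1; indeg[6]->0; indeg[7]->0 | ready=[6, 7] | order so far=[0, 5]
  pop 6: indeg[3]->0; indeg[4]->0 | ready=[3, 4, 7] | order so far=[0, 5, 6]
  pop 3: no out-edges | ready=[4, 7] | order so far=[0, 5, 6, 3]
  pop 4: indeg[1]->1 | ready=[7] | order so far=[0, 5, 6, 3, 4]
  pop 7: indeg[2]->0 | ready=[2] | order so far=[0, 5, 6, 3, 4, 7]
  pop 2: indeg[1]->0 | ready=[1] | order so far=[0, 5, 6, 3, 4, 7, 2]
  pop 1: no out-edges | ready=[] | order so far=[0, 5, 6, 3, 4, 7, 2, 1]
New canonical toposort: [0, 5, 6, 3, 4, 7, 2, 1]
Compare positions:
  Node 0: index 0 -> 0 (same)
  Node 1: index 5 -> 7 (moved)
  Node 2: index 7 -> 6 (moved)
  Node 3: index 3 -> 3 (same)
  Node 4: index 4 -> 4 (same)
  Node 5: index 1 -> 1 (same)
  Node 6: index 2 -> 2 (same)
  Node 7: index 6 -> 5 (moved)
Nodes that changed position: 1 2 7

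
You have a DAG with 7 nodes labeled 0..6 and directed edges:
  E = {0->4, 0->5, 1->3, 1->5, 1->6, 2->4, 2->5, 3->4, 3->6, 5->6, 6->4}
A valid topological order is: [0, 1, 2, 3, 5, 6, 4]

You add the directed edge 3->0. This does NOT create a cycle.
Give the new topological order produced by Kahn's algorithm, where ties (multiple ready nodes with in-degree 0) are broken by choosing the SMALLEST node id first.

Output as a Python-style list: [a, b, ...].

Old toposort: [0, 1, 2, 3, 5, 6, 4]
Added edge: 3->0
Position of 3 (3) > position of 0 (0). Must reorder: 3 must now come before 0.
Run Kahn's algorithm (break ties by smallest node id):
  initial in-degrees: [1, 0, 0, 1, 4, 3, 3]
  ready (indeg=0): [1, 2]
  pop 1: indeg[3]->0; indeg[5]->2; indeg[6]->2 | ready=[2, 3] | order so far=[1]
  pop 2: indeg[4]->3; indeg[5]->1 | ready=[3] | order so far=[1, 2]
  pop 3: indeg[0]->0; indeg[4]->2; indeg[6]->1 | ready=[0] | order so far=[1, 2, 3]
  pop 0: indeg[4]->1; indeg[5]->0 | ready=[5] | order so far=[1, 2, 3, 0]
  pop 5: indeg[6]->0 | ready=[6] | order so far=[1, 2, 3, 0, 5]
  pop 6: indeg[4]->0 | ready=[4] | order so far=[1, 2, 3, 0, 5, 6]
  pop 4: no out-edges | ready=[] | order so far=[1, 2, 3, 0, 5, 6, 4]
  Result: [1, 2, 3, 0, 5, 6, 4]

Answer: [1, 2, 3, 0, 5, 6, 4]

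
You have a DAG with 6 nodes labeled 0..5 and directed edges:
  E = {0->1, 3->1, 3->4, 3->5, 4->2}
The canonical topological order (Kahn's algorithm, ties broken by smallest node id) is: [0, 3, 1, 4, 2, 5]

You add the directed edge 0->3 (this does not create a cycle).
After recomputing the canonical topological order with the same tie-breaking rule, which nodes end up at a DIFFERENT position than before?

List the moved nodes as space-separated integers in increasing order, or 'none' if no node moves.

Answer: none

Derivation:
Old toposort: [0, 3, 1, 4, 2, 5]
Added edge 0->3
Recompute Kahn (smallest-id tiebreak):
  initial in-degrees: [0, 2, 1, 1, 1, 1]
  ready (indeg=0): [0]
  pop 0: indeg[1]->1; indeg[3]->0 | ready=[3] | order so far=[0]
  pop 3: indeg[1]->0; indeg[4]->0; indeg[5]->0 | ready=[1, 4, 5] | order so far=[0, 3]
  pop 1: no out-edges | ready=[4, 5] | order so far=[0, 3, 1]
  pop 4: indeg[2]->0 | ready=[2, 5] | order so far=[0, 3, 1, 4]
  pop 2: no out-edges | ready=[5] | order so far=[0, 3, 1, 4, 2]
  pop 5: no out-edges | ready=[] | order so far=[0, 3, 1, 4, 2, 5]
New canonical toposort: [0, 3, 1, 4, 2, 5]
Compare positions:
  Node 0: index 0 -> 0 (same)
  Node 1: index 2 -> 2 (same)
  Node 2: index 4 -> 4 (same)
  Node 3: index 1 -> 1 (same)
  Node 4: index 3 -> 3 (same)
  Node 5: index 5 -> 5 (same)
Nodes that changed position: none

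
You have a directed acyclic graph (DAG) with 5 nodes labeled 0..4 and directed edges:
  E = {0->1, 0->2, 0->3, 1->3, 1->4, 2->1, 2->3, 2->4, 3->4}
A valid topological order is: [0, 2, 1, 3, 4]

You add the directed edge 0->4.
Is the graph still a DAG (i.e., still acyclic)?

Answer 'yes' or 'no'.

Answer: yes

Derivation:
Given toposort: [0, 2, 1, 3, 4]
Position of 0: index 0; position of 4: index 4
New edge 0->4: forward
Forward edge: respects the existing order. Still a DAG, same toposort still valid.
Still a DAG? yes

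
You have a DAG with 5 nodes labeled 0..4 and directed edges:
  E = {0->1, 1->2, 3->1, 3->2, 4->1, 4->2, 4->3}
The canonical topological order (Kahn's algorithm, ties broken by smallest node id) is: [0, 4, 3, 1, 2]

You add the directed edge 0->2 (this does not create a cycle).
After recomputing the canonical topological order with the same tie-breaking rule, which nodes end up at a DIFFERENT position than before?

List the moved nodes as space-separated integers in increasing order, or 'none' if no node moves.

Answer: none

Derivation:
Old toposort: [0, 4, 3, 1, 2]
Added edge 0->2
Recompute Kahn (smallest-id tiebreak):
  initial in-degrees: [0, 3, 4, 1, 0]
  ready (indeg=0): [0, 4]
  pop 0: indeg[1]->2; indeg[2]->3 | ready=[4] | order so far=[0]
  pop 4: indeg[1]->1; indeg[2]->2; indeg[3]->0 | ready=[3] | order so far=[0, 4]
  pop 3: indeg[1]->0; indeg[2]->1 | ready=[1] | order so far=[0, 4, 3]
  pop 1: indeg[2]->0 | ready=[2] | order so far=[0, 4, 3, 1]
  pop 2: no out-edges | ready=[] | order so far=[0, 4, 3, 1, 2]
New canonical toposort: [0, 4, 3, 1, 2]
Compare positions:
  Node 0: index 0 -> 0 (same)
  Node 1: index 3 -> 3 (same)
  Node 2: index 4 -> 4 (same)
  Node 3: index 2 -> 2 (same)
  Node 4: index 1 -> 1 (same)
Nodes that changed position: none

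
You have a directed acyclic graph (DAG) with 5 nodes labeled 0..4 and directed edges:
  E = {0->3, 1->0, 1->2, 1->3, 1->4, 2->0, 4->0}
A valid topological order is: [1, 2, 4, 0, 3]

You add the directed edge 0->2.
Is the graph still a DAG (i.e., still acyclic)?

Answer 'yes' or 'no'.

Answer: no

Derivation:
Given toposort: [1, 2, 4, 0, 3]
Position of 0: index 3; position of 2: index 1
New edge 0->2: backward (u after v in old order)
Backward edge: old toposort is now invalid. Check if this creates a cycle.
Does 2 already reach 0? Reachable from 2: [0, 2, 3]. YES -> cycle!
Still a DAG? no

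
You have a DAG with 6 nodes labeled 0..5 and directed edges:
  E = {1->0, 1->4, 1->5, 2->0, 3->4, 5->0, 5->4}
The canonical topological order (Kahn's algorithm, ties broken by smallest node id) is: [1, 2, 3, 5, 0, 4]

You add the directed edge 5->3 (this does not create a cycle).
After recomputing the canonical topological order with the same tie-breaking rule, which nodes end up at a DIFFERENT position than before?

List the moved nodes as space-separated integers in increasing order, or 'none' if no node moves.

Answer: 0 3 5

Derivation:
Old toposort: [1, 2, 3, 5, 0, 4]
Added edge 5->3
Recompute Kahn (smallest-id tiebreak):
  initial in-degrees: [3, 0, 0, 1, 3, 1]
  ready (indeg=0): [1, 2]
  pop 1: indeg[0]->2; indeg[4]->2; indeg[5]->0 | ready=[2, 5] | order so far=[1]
  pop 2: indeg[0]->1 | ready=[5] | order so far=[1, 2]
  pop 5: indeg[0]->0; indeg[3]->0; indeg[4]->1 | ready=[0, 3] | order so far=[1, 2, 5]
  pop 0: no out-edges | ready=[3] | order so far=[1, 2, 5, 0]
  pop 3: indeg[4]->0 | ready=[4] | order so far=[1, 2, 5, 0, 3]
  pop 4: no out-edges | ready=[] | order so far=[1, 2, 5, 0, 3, 4]
New canonical toposort: [1, 2, 5, 0, 3, 4]
Compare positions:
  Node 0: index 4 -> 3 (moved)
  Node 1: index 0 -> 0 (same)
  Node 2: index 1 -> 1 (same)
  Node 3: index 2 -> 4 (moved)
  Node 4: index 5 -> 5 (same)
  Node 5: index 3 -> 2 (moved)
Nodes that changed position: 0 3 5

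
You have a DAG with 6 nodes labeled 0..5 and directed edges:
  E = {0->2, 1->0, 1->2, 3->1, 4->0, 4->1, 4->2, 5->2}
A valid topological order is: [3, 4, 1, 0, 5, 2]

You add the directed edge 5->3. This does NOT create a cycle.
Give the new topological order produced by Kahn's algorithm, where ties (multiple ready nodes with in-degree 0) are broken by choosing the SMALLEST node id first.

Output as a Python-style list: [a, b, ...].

Old toposort: [3, 4, 1, 0, 5, 2]
Added edge: 5->3
Position of 5 (4) > position of 3 (0). Must reorder: 5 must now come before 3.
Run Kahn's algorithm (break ties by smallest node id):
  initial in-degrees: [2, 2, 4, 1, 0, 0]
  ready (indeg=0): [4, 5]
  pop 4: indeg[0]->1; indeg[1]->1; indeg[2]->3 | ready=[5] | order so far=[4]
  pop 5: indeg[2]->2; indeg[3]->0 | ready=[3] | order so far=[4, 5]
  pop 3: indeg[1]->0 | ready=[1] | order so far=[4, 5, 3]
  pop 1: indeg[0]->0; indeg[2]->1 | ready=[0] | order so far=[4, 5, 3, 1]
  pop 0: indeg[2]->0 | ready=[2] | order so far=[4, 5, 3, 1, 0]
  pop 2: no out-edges | ready=[] | order so far=[4, 5, 3, 1, 0, 2]
  Result: [4, 5, 3, 1, 0, 2]

Answer: [4, 5, 3, 1, 0, 2]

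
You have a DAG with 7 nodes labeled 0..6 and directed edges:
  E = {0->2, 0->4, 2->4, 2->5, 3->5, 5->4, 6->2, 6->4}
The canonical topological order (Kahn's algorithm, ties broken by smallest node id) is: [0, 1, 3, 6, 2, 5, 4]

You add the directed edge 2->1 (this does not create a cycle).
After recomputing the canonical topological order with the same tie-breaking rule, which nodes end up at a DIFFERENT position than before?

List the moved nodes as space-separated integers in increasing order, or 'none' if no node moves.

Answer: 1 2 3 6

Derivation:
Old toposort: [0, 1, 3, 6, 2, 5, 4]
Added edge 2->1
Recompute Kahn (smallest-id tiebreak):
  initial in-degrees: [0, 1, 2, 0, 4, 2, 0]
  ready (indeg=0): [0, 3, 6]
  pop 0: indeg[2]->1; indeg[4]->3 | ready=[3, 6] | order so far=[0]
  pop 3: indeg[5]->1 | ready=[6] | order so far=[0, 3]
  pop 6: indeg[2]->0; indeg[4]->2 | ready=[2] | order so far=[0, 3, 6]
  pop 2: indeg[1]->0; indeg[4]->1; indeg[5]->0 | ready=[1, 5] | order so far=[0, 3, 6, 2]
  pop 1: no out-edges | ready=[5] | order so far=[0, 3, 6, 2, 1]
  pop 5: indeg[4]->0 | ready=[4] | order so far=[0, 3, 6, 2, 1, 5]
  pop 4: no out-edges | ready=[] | order so far=[0, 3, 6, 2, 1, 5, 4]
New canonical toposort: [0, 3, 6, 2, 1, 5, 4]
Compare positions:
  Node 0: index 0 -> 0 (same)
  Node 1: index 1 -> 4 (moved)
  Node 2: index 4 -> 3 (moved)
  Node 3: index 2 -> 1 (moved)
  Node 4: index 6 -> 6 (same)
  Node 5: index 5 -> 5 (same)
  Node 6: index 3 -> 2 (moved)
Nodes that changed position: 1 2 3 6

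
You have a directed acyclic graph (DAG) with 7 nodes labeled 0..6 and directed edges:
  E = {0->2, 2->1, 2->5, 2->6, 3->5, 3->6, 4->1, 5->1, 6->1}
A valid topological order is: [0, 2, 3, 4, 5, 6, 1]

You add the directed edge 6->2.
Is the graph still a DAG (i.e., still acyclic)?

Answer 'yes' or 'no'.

Answer: no

Derivation:
Given toposort: [0, 2, 3, 4, 5, 6, 1]
Position of 6: index 5; position of 2: index 1
New edge 6->2: backward (u after v in old order)
Backward edge: old toposort is now invalid. Check if this creates a cycle.
Does 2 already reach 6? Reachable from 2: [1, 2, 5, 6]. YES -> cycle!
Still a DAG? no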